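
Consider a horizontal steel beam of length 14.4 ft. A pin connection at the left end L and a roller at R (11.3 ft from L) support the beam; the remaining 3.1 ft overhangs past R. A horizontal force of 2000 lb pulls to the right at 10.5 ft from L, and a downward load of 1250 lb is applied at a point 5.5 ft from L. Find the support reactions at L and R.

L_x = -2000 lb, L_y = 641.6 lb, R_y = 608.4 lb

Moments about L: R_y·11.3 − 1250·5.5 = 0 → R_y = 6875/11.3 = 608.407 ≈ 608.4 lb.
ΣF_y = 0: L_y + 608.407 − 1250 = 0 → L_y = 641.6 lb.
ΣF_x = 0: L_x + 2000 = 0 → L_x = -2000 lb.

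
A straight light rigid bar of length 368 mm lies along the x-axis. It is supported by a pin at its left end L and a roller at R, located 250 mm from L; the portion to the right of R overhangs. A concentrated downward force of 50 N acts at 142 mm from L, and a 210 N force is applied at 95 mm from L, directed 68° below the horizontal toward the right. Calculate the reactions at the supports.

ΣM about L: R_y·250 − 50·142 − 210·sin68°·95 = 0 → R_y = 25597.3/250 = 102.389 ≈ 102.4 N.
ΣF_y = 0: L_y + 102.389 − 50 − 210·sin68° = 0 → L_y = 142.3 N.
ΣF_x = 0: L_x + 210·cos68° = 0 → L_x = -78.67 N.

L_x = -78.67 N, L_y = 142.3 N, R_y = 102.4 N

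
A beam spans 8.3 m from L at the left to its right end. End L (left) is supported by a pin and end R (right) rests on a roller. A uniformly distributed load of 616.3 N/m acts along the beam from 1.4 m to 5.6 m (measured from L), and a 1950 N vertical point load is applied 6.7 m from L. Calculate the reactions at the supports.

Resultant of the distributed load: 616.3 × 4.2 = 2588.46 N at 3.5 m from L.
Moments about L: R_y·8.3 − (616.3·4.2)·3.5 − 1950·6.7 = 0 → R_y = 22124.61/8.3 = 2665.62 ≈ 2666 N.
ΣF_y = 0: L_y + 2665.62 − 616.3·4.2 − 1950 = 0 → L_y = 1873 N.
ΣF_x = 0: no horizontal applied forces, so L_x = 0.

L_x = 0, L_y = 1873 N, R_y = 2666 N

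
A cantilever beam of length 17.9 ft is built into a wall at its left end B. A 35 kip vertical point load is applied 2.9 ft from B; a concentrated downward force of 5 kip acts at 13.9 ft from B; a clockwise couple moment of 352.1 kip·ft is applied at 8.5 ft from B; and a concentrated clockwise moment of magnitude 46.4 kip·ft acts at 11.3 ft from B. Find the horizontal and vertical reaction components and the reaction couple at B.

ΣF_x = 0: B_x = 0.
ΣF_y = 0: B_y − 35 − 5 = 0 → B_y = 40.00 kip.
ΣM about B: M_B − 35·2.9 − 5·13.9 − 352.1 − 46.4 = 0 → M_B = 569.5 kip·ft.

B_x = 0, B_y = 40.00 kip, M_B = 569.5 kip·ft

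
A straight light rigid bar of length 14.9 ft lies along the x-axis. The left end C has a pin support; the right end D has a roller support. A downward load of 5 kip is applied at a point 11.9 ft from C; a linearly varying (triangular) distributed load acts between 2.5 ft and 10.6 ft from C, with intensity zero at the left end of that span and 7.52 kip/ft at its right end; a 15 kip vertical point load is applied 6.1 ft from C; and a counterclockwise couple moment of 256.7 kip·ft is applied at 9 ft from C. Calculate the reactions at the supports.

C_x = 0, C_y = 41.40 kip, D_y = 9.054 kip

Resultant of the triangular load: ½ × 7.52 × 8.1 = 30.456 kip, acting at 7.9 ft from C (one-third of the span from the peak).
ΣM about C: D_y·14.9 − 5·11.9 − (½·7.52·8.1)·7.9 − 15·6.1 + 256.7 = 0 → D_y = 134.9024/14.9 = 9.05385 ≈ 9.054 kip.
ΣF_y = 0: C_y + 9.05385 − 5 − ½·7.52·8.1 − 15 = 0 → C_y = 41.40 kip.
ΣF_x = 0: no horizontal applied forces, so C_x = 0.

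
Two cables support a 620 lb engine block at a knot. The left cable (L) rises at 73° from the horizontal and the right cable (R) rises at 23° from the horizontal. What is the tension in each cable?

ΣF_x = 0: −T_L·cos73° + T_R·cos23° = 0 → T_R = 0.317621·T_L.
ΣF_y = 0: T_L·sin73° + T_R·sin23° = 620.
Substitute: T_L·(0.956305 + 0.317621·0.390731) = 620 → T_L = 573.857 ≈ 573.9 lb.
Then T_R = 0.317621 × 573.857 = 182.3 lb.

T_L = 573.9 lb, T_R = 182.3 lb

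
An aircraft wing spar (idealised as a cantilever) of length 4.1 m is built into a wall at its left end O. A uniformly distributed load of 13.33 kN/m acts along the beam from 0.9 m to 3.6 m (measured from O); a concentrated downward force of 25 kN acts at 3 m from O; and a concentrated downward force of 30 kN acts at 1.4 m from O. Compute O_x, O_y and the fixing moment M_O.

Resultant of the distributed load: 13.33 × 2.7 = 35.991 kN at 2.25 m from O.
ΣF_x = 0: O_x = 0.
ΣF_y = 0: O_y − 13.33·2.7 − 25 − 30 = 0 → O_y = 90.99 kN.
ΣM about O: M_O − (13.33·2.7)·2.25 − 25·3 − 30·1.4 = 0 → M_O = 198.0 kN·m.

O_x = 0, O_y = 90.99 kN, M_O = 198.0 kN·m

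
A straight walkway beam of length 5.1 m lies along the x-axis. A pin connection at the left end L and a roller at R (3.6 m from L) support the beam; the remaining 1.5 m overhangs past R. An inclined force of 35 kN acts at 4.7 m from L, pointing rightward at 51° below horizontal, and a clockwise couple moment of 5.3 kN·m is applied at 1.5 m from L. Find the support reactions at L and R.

L_x = -22.03 kN, L_y = -9.783 kN, R_y = 36.98 kN

Taking moments about L: R_y·3.6 − 35·sin51°·4.7 − 5.3 = 0 → R_y = 133.141/3.6 = 36.9836 ≈ 36.98 kN.
ΣF_y = 0: L_y + 36.9836 − 35·sin51° = 0 → L_y = -9.783 kN.
ΣF_x = 0: L_x + 35·cos51° = 0 → L_x = -22.03 kN.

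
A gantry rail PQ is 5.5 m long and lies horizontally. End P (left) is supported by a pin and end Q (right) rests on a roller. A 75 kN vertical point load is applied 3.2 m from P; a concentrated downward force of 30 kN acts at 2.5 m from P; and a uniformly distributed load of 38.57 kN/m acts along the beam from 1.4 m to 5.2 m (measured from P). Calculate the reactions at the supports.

P_x = 0, P_y = 106.4 kN, Q_y = 145.2 kN

Resultant of the distributed load: 38.57 × 3.8 = 146.566 kN at 3.3 m from P.
Taking moments about P: Q_y·5.5 − 75·3.2 − 30·2.5 − (38.57·3.8)·3.3 = 0 → Q_y = 798.6678/5.5 = 145.212 ≈ 145.2 kN.
ΣF_y = 0: P_y + 145.212 − 75 − 30 − 38.57·3.8 = 0 → P_y = 106.4 kN.
ΣF_x = 0: no horizontal applied forces, so P_x = 0.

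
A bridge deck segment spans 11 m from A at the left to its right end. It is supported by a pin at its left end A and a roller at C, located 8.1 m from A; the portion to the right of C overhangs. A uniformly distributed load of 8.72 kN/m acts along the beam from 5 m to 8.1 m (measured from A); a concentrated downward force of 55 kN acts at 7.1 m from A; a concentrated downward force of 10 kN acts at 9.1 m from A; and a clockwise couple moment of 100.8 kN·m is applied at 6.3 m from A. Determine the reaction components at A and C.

A_x = 0, A_y = -1.716 kN, C_y = 93.75 kN

Resultant of the distributed load: 8.72 × 3.1 = 27.032 kN at 6.55 m from A.
ΣM about A: C_y·8.1 − (8.72·3.1)·6.55 − 55·7.1 − 10·9.1 − 100.8 = 0 → C_y = 759.3596/8.1 = 93.7481 ≈ 93.75 kN.
ΣF_y = 0: A_y + 93.7481 − 8.72·3.1 − 55 − 10 = 0 → A_y = -1.716 kN.
ΣF_x = 0: no horizontal applied forces, so A_x = 0.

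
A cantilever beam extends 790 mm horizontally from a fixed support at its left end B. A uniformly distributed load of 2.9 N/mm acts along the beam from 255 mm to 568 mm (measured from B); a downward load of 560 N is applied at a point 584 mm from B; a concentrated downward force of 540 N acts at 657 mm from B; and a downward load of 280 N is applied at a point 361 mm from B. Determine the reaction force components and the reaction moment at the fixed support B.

B_x = 0, B_y = 2288 N, M_B = 1156000 N·mm

Resultant of the distributed load: 2.9 × 313 = 907.7 N at 411.5 mm from B.
ΣF_x = 0: B_x = 0.
ΣF_y = 0: B_y − 2.9·313 − 560 − 540 − 280 = 0 → B_y = 2288 N.
ΣM about B: M_B − (2.9·313)·411.5 − 560·584 − 540·657 − 280·361 = 0 → M_B = 1156000 N·mm.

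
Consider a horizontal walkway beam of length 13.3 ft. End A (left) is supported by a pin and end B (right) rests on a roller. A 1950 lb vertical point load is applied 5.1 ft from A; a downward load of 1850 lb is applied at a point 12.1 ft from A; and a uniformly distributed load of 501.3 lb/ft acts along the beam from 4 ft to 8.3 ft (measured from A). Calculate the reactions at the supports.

Resultant of the distributed load: 501.3 × 4.3 = 2155.59 lb at 6.15 ft from A.
Taking moments about A: B_y·13.3 − 1950·5.1 − 1850·12.1 − (501.3·4.3)·6.15 = 0 → B_y = 45586.8785/13.3 = 3427.58 ≈ 3428 lb.
ΣF_y = 0: A_y + 3427.58 − 1950 − 1850 − 501.3·4.3 = 0 → A_y = 2528 lb.
ΣF_x = 0: no horizontal applied forces, so A_x = 0.

A_x = 0, A_y = 2528 lb, B_y = 3428 lb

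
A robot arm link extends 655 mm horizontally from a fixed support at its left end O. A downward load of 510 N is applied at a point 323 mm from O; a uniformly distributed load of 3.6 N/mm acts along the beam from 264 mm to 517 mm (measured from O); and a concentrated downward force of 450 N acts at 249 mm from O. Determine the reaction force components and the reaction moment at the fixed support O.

Resultant of the distributed load: 3.6 × 253 = 910.8 N at 390.5 mm from O.
ΣF_x = 0: O_x = 0.
ΣF_y = 0: O_y − 510 − 3.6·253 − 450 = 0 → O_y = 1871 N.
ΣM about O: M_O − 510·323 − (3.6·253)·390.5 − 450·249 = 0 → M_O = 632400 N·mm.

O_x = 0, O_y = 1871 N, M_O = 632400 N·mm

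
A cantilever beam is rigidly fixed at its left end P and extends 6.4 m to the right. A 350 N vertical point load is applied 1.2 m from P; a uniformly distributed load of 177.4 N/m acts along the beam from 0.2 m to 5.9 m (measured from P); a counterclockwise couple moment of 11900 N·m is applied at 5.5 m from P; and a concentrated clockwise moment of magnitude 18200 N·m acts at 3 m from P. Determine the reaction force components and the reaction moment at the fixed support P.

P_x = 0, P_y = 1361 N, M_P = 9804 N·m

Resultant of the distributed load: 177.4 × 5.7 = 1011.18 N at 3.05 m from P.
ΣF_x = 0: P_x = 0.
ΣF_y = 0: P_y − 350 − 177.4·5.7 = 0 → P_y = 1361 N.
ΣM about P: M_P − 350·1.2 − (177.4·5.7)·3.05 + 11900 − 18200 = 0 → M_P = 9804 N·m.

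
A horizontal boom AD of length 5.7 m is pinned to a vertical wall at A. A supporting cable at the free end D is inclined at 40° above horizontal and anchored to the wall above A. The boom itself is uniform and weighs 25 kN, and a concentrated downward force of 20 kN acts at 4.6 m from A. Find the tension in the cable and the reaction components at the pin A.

T = 44.56 kN, A_x = 34.13 kN, A_y = 16.36 kN

ΣM about A: T·sin40°·5.7 − 25·2.85 − 20·4.6 = 0 → T = 163.25/(5.7·0.642788) = 44.5564 ≈ 44.56 kN.
ΣF_x = 0: A_x − T·cos40° = 0 → A_x = 44.5564 × 0.766044 = 34.13 kN.
ΣF_y = 0: A_y + T·sin40° − 25 − 20 = 0 → A_y = 45 − 44.5564 × 0.642788 = 16.36 kN.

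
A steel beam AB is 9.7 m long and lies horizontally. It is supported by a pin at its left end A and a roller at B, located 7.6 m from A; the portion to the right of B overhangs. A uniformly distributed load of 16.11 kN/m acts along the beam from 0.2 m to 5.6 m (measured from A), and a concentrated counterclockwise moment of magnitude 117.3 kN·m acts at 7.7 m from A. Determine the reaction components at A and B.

Resultant of the distributed load: 16.11 × 5.4 = 86.994 kN at 2.9 m from A.
ΣM about A: B_y·7.6 − (16.11·5.4)·2.9 + 117.3 = 0 → B_y = 134.9826/7.6 = 17.7609 ≈ 17.76 kN.
ΣF_y = 0: A_y + 17.7609 − 16.11·5.4 = 0 → A_y = 69.23 kN.
ΣF_x = 0: no horizontal applied forces, so A_x = 0.

A_x = 0, A_y = 69.23 kN, B_y = 17.76 kN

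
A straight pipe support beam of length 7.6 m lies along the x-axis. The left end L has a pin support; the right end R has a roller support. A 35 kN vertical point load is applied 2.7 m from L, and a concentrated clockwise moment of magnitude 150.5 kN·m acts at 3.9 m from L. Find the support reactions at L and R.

L_x = 0, L_y = 2.763 kN, R_y = 32.24 kN

ΣM about L: R_y·7.6 − 35·2.7 − 150.5 = 0 → R_y = 245/7.6 = 32.2368 ≈ 32.24 kN.
ΣF_y = 0: L_y + 32.2368 − 35 = 0 → L_y = 2.763 kN.
ΣF_x = 0: no horizontal applied forces, so L_x = 0.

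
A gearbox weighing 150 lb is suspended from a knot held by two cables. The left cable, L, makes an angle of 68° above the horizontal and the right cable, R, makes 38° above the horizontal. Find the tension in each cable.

ΣF_x = 0: −T_L·cos68° + T_R·cos38° = 0 → T_R = 0.475383·T_L.
ΣF_y = 0: T_L·sin68° + T_R·sin38° = 150.
Substitute: T_L·(0.927184 + 0.475383·0.615661) = 150 → T_L = 122.965 ≈ 123.0 lb.
Then T_R = 0.475383 × 122.965 = 58.46 lb.

T_L = 123.0 lb, T_R = 58.46 lb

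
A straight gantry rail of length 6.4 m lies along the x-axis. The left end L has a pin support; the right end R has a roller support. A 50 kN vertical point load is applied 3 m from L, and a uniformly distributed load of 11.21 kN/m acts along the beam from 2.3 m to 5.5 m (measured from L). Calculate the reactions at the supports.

Resultant of the distributed load: 11.21 × 3.2 = 35.872 kN at 3.9 m from L.
ΣM about L: R_y·6.4 − 50·3 − (11.21·3.2)·3.9 = 0 → R_y = 289.9008/6.4 = 45.297 ≈ 45.30 kN.
ΣF_y = 0: L_y + 45.297 − 50 − 11.21·3.2 = 0 → L_y = 40.58 kN.
ΣF_x = 0: no horizontal applied forces, so L_x = 0.

L_x = 0, L_y = 40.58 kN, R_y = 45.30 kN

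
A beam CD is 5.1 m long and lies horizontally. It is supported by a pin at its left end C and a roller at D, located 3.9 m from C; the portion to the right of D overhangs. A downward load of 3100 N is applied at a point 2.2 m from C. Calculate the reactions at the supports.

Moments about C: D_y·3.9 − 3100·2.2 = 0 → D_y = 6820/3.9 = 1748.72 ≈ 1749 N.
ΣF_y = 0: C_y + 1748.72 − 3100 = 0 → C_y = 1351 N.
ΣF_x = 0: no horizontal applied forces, so C_x = 0.

C_x = 0, C_y = 1351 N, D_y = 1749 N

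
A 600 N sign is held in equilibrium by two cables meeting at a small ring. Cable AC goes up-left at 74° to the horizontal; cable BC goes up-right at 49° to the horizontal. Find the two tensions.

ΣF_x = 0: −T_AC·cos74° + T_BC·cos49° = 0 → T_BC = 0.420141·T_AC.
ΣF_y = 0: T_AC·sin74° + T_BC·sin49° = 600.
Substitute: T_AC·(0.961262 + 0.420141·0.75471) = 600 → T_AC = 469.356 ≈ 469.4 N.
Then T_BC = 0.420141 × 469.356 = 197.2 N.

T_AC = 469.4 N, T_BC = 197.2 N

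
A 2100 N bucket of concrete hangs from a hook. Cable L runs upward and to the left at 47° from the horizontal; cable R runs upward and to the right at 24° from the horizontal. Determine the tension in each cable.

ΣF_x = 0: −T_L·cos47° + T_R·cos24° = 0 → T_R = 0.74654·T_L.
ΣF_y = 0: T_L·sin47° + T_R·sin24° = 2100.
Substitute: T_L·(0.731354 + 0.74654·0.406737) = 2100 → T_L = 2028.99 ≈ 2029 N.
Then T_R = 0.74654 × 2028.99 = 1515 N.

T_L = 2029 N, T_R = 1515 N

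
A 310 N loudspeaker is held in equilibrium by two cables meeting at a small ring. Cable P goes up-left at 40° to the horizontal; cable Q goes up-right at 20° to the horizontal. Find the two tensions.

ΣF_x = 0: −T_P·cos40° + T_Q·cos20° = 0 → T_Q = 0.815207·T_P.
ΣF_y = 0: T_P·sin40° + T_Q·sin20° = 310.
Substitute: T_P·(0.642788 + 0.815207·0.34202) = 310 → T_P = 336.37 ≈ 336.4 N.
Then T_Q = 0.815207 × 336.37 = 274.2 N.

T_P = 336.4 N, T_Q = 274.2 N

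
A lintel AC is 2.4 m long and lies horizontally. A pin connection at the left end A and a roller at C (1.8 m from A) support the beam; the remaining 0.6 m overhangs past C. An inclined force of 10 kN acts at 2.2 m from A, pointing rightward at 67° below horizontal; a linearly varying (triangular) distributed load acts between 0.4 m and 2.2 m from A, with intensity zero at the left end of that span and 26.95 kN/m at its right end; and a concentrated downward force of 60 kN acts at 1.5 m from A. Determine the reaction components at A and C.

A_x = -3.907 kN, A_y = 10.65 kN, C_y = 82.81 kN

Resultant of the triangular load: ½ × 26.95 × 1.8 = 24.255 kN, acting at 1.6 m from A (one-third of the span from the peak).
Moments about A: C_y·1.8 − 10·sin67°·2.2 − (½·26.95·1.8)·1.6 − 60·1.5 = 0 → C_y = 149.059/1.8 = 82.8106 ≈ 82.81 kN.
ΣF_y = 0: A_y + 82.8106 − 10·sin67° − ½·26.95·1.8 − 60 = 0 → A_y = 10.65 kN.
ΣF_x = 0: A_x + 10·cos67° = 0 → A_x = -3.907 kN.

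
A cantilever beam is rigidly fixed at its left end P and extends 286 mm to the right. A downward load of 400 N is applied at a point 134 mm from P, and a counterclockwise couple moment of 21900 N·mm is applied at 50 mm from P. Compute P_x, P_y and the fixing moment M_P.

P_x = 0, P_y = 400.0 N, M_P = 31700 N·mm

ΣF_x = 0: P_x = 0.
ΣF_y = 0: P_y − 400 = 0 → P_y = 400.0 N.
ΣM about P: M_P − 400·134 + 21900 = 0 → M_P = 31700 N·mm.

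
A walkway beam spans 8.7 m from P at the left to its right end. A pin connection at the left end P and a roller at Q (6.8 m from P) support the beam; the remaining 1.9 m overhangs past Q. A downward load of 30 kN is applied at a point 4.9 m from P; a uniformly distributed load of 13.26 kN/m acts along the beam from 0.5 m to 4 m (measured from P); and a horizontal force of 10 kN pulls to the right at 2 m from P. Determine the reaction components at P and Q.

P_x = -10.00 kN, P_y = 39.44 kN, Q_y = 36.97 kN

Resultant of the distributed load: 13.26 × 3.5 = 46.41 kN at 2.25 m from P.
ΣM about P: Q_y·6.8 − 30·4.9 − (13.26·3.5)·2.25 = 0 → Q_y = 251.4225/6.8 = 36.9739 ≈ 36.97 kN.
ΣF_y = 0: P_y + 36.9739 − 30 − 13.26·3.5 = 0 → P_y = 39.44 kN.
ΣF_x = 0: P_x + 10 = 0 → P_x = -10.00 kN.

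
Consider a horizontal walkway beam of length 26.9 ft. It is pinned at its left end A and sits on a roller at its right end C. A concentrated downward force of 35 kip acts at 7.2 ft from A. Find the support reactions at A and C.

A_x = 0, A_y = 25.63 kip, C_y = 9.368 kip

ΣM about A: C_y·26.9 − 35·7.2 = 0 → C_y = 252/26.9 = 9.36803 ≈ 9.368 kip.
ΣF_y = 0: A_y + 9.36803 − 35 = 0 → A_y = 25.63 kip.
ΣF_x = 0: no horizontal applied forces, so A_x = 0.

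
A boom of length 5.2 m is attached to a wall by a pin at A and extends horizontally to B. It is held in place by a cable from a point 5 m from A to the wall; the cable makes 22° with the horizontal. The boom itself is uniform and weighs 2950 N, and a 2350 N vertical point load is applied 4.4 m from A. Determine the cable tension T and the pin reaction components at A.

T = 9615 N, A_x = 8915 N, A_y = 1698 N

ΣM about A: T·sin22°·5 − 2950·2.6 − 2350·4.4 = 0 → T = 18010/(5·0.374607) = 9615.41 ≈ 9615 N.
ΣF_x = 0: A_x − T·cos22° = 0 → A_x = 9615.41 × 0.927184 = 8915 N.
ΣF_y = 0: A_y + T·sin22° − 2950 − 2350 = 0 → A_y = 5300 − 9615.41 × 0.374607 = 1698 N.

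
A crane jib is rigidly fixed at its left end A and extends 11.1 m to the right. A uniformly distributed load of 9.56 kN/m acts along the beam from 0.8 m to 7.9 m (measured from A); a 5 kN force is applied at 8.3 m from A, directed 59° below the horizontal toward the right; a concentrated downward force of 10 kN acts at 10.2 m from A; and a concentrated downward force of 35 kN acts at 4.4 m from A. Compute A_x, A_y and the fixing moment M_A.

Resultant of the distributed load: 9.56 × 7.1 = 67.876 kN at 4.35 m from A.
ΣF_x = 0: A_x + 5·cos59° = 0 → A_x = -2.575 kN.
ΣF_y = 0: A_y − 9.56·7.1 − 5·sin59° − 10 − 35 = 0 → A_y = 117.2 kN.
ΣM about A: M_A − (9.56·7.1)·4.35 − 5·sin59°·8.3 − 10·10.2 − 35·4.4 = 0 → M_A = 586.8 kN·m.

A_x = -2.575 kN, A_y = 117.2 kN, M_A = 586.8 kN·m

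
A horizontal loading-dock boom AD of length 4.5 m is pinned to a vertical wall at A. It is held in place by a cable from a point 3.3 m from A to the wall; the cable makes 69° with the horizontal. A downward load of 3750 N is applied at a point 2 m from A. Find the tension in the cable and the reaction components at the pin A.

ΣM about A: T·sin69°·3.3 − 3750·2 = 0 → T = 7500/(3.3·0.93358) = 2434.42 ≈ 2434 N.
ΣF_x = 0: A_x − T·cos69° = 0 → A_x = 2434.42 × 0.358368 = 872.4 N.
ΣF_y = 0: A_y + T·sin69° − 3750 = 0 → A_y = 3750 − 2434.42 × 0.93358 = 1477 N.

T = 2434 N, A_x = 872.4 N, A_y = 1477 N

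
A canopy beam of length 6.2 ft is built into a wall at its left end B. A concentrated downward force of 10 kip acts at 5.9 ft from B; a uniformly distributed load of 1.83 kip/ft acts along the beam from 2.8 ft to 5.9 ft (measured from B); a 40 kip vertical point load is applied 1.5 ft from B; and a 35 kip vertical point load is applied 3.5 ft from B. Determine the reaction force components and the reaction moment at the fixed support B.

B_x = 0, B_y = 90.67 kip, M_B = 266.2 kip·ft

Resultant of the distributed load: 1.83 × 3.1 = 5.673 kip at 4.35 ft from B.
ΣF_x = 0: B_x = 0.
ΣF_y = 0: B_y − 10 − 1.83·3.1 − 40 − 35 = 0 → B_y = 90.67 kip.
ΣM about B: M_B − 10·5.9 − (1.83·3.1)·4.35 − 40·1.5 − 35·3.5 = 0 → M_B = 266.2 kip·ft.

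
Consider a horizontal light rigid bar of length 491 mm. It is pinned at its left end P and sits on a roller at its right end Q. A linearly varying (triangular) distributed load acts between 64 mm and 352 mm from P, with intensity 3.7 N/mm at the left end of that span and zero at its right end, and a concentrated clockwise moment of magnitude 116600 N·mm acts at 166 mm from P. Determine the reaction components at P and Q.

Resultant of the triangular load: ½ × 3.7 × 288 = 532.8 N, acting at 160 mm from P (one-third of the span from the peak).
Moments about P: Q_y·491 − (½·3.7·288)·160 − 116600 = 0 → Q_y = 201848/491 = 411.096 ≈ 411.1 N.
ΣF_y = 0: P_y + 411.096 − ½·3.7·288 = 0 → P_y = 121.7 N.
ΣF_x = 0: no horizontal applied forces, so P_x = 0.

P_x = 0, P_y = 121.7 N, Q_y = 411.1 N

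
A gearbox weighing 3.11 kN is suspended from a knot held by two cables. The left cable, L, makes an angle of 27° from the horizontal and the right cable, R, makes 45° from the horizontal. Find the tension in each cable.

T_L = 2.312 kN, T_R = 2.914 kN

ΣF_x = 0: −T_L·cos27° + T_R·cos45° = 0 → T_R = 1.26007·T_L.
ΣF_y = 0: T_L·sin27° + T_R·sin45° = 3.11.
Substitute: T_L·(0.45399 + 1.26007·0.707107) = 3.11 → T_L = 2.31228 ≈ 2.312 kN.
Then T_R = 1.26007 × 2.31228 = 2.914 kN.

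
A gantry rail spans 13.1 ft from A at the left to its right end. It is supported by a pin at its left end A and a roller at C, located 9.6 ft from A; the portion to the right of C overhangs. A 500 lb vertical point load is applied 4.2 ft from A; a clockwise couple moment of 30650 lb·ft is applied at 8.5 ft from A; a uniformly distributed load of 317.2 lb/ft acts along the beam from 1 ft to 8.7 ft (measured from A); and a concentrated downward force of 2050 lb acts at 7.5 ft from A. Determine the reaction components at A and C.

A_x = 0, A_y = -1255 lb, C_y = 6247 lb

Resultant of the distributed load: 317.2 × 7.7 = 2442.44 lb at 4.85 ft from A.
Taking moments about A: C_y·9.6 − 500·4.2 − 30650 − (317.2·7.7)·4.85 − 2050·7.5 = 0 → C_y = 59970.834/9.6 = 6246.96 ≈ 6247 lb.
ΣF_y = 0: A_y + 6246.96 − 500 − 317.2·7.7 − 2050 = 0 → A_y = -1255 lb.
ΣF_x = 0: no horizontal applied forces, so A_x = 0.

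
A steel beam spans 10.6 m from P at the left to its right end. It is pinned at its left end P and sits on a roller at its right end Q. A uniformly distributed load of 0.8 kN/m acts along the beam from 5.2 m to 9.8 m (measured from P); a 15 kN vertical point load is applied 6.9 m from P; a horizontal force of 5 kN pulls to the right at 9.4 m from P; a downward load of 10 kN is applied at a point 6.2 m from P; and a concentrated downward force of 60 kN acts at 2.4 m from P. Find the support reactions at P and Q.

Resultant of the distributed load: 0.8 × 4.6 = 3.68 kN at 7.5 m from P.
Moments about P: Q_y·10.6 − (0.8·4.6)·7.5 − 15·6.9 − 10·6.2 − 60·2.4 = 0 → Q_y = 337.1/10.6 = 31.8019 ≈ 31.80 kN.
ΣF_y = 0: P_y + 31.8019 − 0.8·4.6 − 15 − 10 − 60 = 0 → P_y = 56.88 kN.
ΣF_x = 0: P_x + 5 = 0 → P_x = -5.000 kN.

P_x = -5.000 kN, P_y = 56.88 kN, Q_y = 31.80 kN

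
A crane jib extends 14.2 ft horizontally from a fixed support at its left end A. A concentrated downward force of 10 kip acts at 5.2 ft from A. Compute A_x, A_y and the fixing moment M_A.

A_x = 0, A_y = 10.00 kip, M_A = 52.00 kip·ft

ΣF_x = 0: A_x = 0.
ΣF_y = 0: A_y − 10 = 0 → A_y = 10.00 kip.
ΣM about A: M_A − 10·5.2 = 0 → M_A = 52.00 kip·ft.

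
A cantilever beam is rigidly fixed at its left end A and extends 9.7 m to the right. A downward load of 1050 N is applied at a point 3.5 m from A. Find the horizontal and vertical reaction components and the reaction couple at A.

A_x = 0, A_y = 1050 N, M_A = 3675 N·m

ΣF_x = 0: A_x = 0.
ΣF_y = 0: A_y − 1050 = 0 → A_y = 1050 N.
ΣM about A: M_A − 1050·3.5 = 0 → M_A = 3675 N·m.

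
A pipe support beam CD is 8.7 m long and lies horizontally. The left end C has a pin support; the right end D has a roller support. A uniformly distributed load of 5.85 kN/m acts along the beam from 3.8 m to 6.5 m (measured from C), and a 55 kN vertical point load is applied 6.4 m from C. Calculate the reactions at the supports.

Resultant of the distributed load: 5.85 × 2.7 = 15.795 kN at 5.15 m from C.
ΣM about C: D_y·8.7 − (5.85·2.7)·5.15 − 55·6.4 = 0 → D_y = 433.34425/8.7 = 49.8097 ≈ 49.81 kN.
ΣF_y = 0: C_y + 49.8097 − 5.85·2.7 − 55 = 0 → C_y = 20.99 kN.
ΣF_x = 0: no horizontal applied forces, so C_x = 0.

C_x = 0, C_y = 20.99 kN, D_y = 49.81 kN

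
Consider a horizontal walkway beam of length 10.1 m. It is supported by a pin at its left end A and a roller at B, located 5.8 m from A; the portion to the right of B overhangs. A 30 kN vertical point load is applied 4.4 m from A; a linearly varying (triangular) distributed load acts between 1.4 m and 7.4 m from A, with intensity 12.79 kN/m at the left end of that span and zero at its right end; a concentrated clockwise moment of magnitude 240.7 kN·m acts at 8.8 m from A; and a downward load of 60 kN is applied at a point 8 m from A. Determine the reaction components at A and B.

A_x = 0, A_y = -41.14 kN, B_y = 169.5 kN

Resultant of the triangular load: ½ × 12.79 × 6 = 38.37 kN, acting at 3.4 m from A (one-third of the span from the peak).
Moments about A: B_y·5.8 − 30·4.4 − (½·12.79·6)·3.4 − 240.7 − 60·8 = 0 → B_y = 983.158/5.8 = 169.51 ≈ 169.5 kN.
ΣF_y = 0: A_y + 169.51 − 30 − ½·12.79·6 − 60 = 0 → A_y = -41.14 kN.
ΣF_x = 0: no horizontal applied forces, so A_x = 0.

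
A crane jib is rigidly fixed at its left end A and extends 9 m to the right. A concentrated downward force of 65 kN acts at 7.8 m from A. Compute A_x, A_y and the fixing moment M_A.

ΣF_x = 0: A_x = 0.
ΣF_y = 0: A_y − 65 = 0 → A_y = 65.00 kN.
ΣM about A: M_A − 65·7.8 = 0 → M_A = 507.0 kN·m.

A_x = 0, A_y = 65.00 kN, M_A = 507.0 kN·m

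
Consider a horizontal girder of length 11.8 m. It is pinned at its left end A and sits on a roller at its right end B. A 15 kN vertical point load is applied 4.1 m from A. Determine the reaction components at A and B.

A_x = 0, A_y = 9.788 kN, B_y = 5.212 kN

ΣM about A: B_y·11.8 − 15·4.1 = 0 → B_y = 61.5/11.8 = 5.21186 ≈ 5.212 kN.
ΣF_y = 0: A_y + 5.21186 − 15 = 0 → A_y = 9.788 kN.
ΣF_x = 0: no horizontal applied forces, so A_x = 0.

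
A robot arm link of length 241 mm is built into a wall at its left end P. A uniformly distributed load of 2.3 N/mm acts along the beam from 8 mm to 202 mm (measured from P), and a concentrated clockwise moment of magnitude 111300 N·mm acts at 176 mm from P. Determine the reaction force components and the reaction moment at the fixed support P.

Resultant of the distributed load: 2.3 × 194 = 446.2 N at 105 mm from P.
ΣF_x = 0: P_x = 0.
ΣF_y = 0: P_y − 2.3·194 = 0 → P_y = 446.2 N.
ΣM about P: M_P − (2.3·194)·105 − 111300 = 0 → M_P = 158200 N·mm.

P_x = 0, P_y = 446.2 N, M_P = 158200 N·mm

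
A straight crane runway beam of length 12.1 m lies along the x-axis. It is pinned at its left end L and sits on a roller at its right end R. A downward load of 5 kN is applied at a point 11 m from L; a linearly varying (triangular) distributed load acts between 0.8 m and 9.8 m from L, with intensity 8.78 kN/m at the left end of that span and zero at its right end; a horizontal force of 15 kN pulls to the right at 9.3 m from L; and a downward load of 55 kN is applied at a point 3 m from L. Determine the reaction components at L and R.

L_x = -15.00 kN, L_y = 68.92 kN, R_y = 30.59 kN

Resultant of the triangular load: ½ × 8.78 × 9 = 39.51 kN, acting at 3.8 m from L (one-third of the span from the peak).
Taking moments about L: R_y·12.1 − 5·11 − (½·8.78·9)·3.8 − 55·3 = 0 → R_y = 370.138/12.1 = 30.5899 ≈ 30.59 kN.
ΣF_y = 0: L_y + 30.5899 − 5 − ½·8.78·9 − 55 = 0 → L_y = 68.92 kN.
ΣF_x = 0: L_x + 15 = 0 → L_x = -15.00 kN.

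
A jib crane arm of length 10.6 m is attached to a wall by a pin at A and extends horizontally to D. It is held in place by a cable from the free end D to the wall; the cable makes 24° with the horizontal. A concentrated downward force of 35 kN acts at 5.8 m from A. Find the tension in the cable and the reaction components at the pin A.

T = 47.08 kN, A_x = 43.01 kN, A_y = 15.85 kN

ΣM about A: T·sin24°·10.6 − 35·5.8 = 0 → T = 203/(10.6·0.406737) = 47.0843 ≈ 47.08 kN.
ΣF_x = 0: A_x − T·cos24° = 0 → A_x = 47.0843 × 0.913545 = 43.01 kN.
ΣF_y = 0: A_y + T·sin24° − 35 = 0 → A_y = 35 − 47.0843 × 0.406737 = 15.85 kN.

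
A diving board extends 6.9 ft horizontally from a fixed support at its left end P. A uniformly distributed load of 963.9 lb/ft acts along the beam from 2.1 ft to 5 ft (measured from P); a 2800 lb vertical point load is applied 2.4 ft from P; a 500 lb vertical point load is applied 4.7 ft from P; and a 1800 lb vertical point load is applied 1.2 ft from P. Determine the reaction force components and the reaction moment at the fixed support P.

P_x = 0, P_y = 7895 lb, M_P = 21150 lb·ft

Resultant of the distributed load: 963.9 × 2.9 = 2795.31 lb at 3.55 ft from P.
ΣF_x = 0: P_x = 0.
ΣF_y = 0: P_y − 963.9·2.9 − 2800 − 500 − 1800 = 0 → P_y = 7895 lb.
ΣM about P: M_P − (963.9·2.9)·3.55 − 2800·2.4 − 500·4.7 − 1800·1.2 = 0 → M_P = 21150 lb·ft.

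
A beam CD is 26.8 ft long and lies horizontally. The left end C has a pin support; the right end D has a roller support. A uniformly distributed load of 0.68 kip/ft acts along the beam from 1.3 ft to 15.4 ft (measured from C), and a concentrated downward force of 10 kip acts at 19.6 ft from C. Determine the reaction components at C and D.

Resultant of the distributed load: 0.68 × 14.1 = 9.588 kip at 8.35 ft from C.
ΣM about C: D_y·26.8 − (0.68·14.1)·8.35 − 10·19.6 = 0 → D_y = 276.0598/26.8 = 10.3007 ≈ 10.30 kip.
ΣF_y = 0: C_y + 10.3007 − 0.68·14.1 − 10 = 0 → C_y = 9.287 kip.
ΣF_x = 0: no horizontal applied forces, so C_x = 0.

C_x = 0, C_y = 9.287 kip, D_y = 10.30 kip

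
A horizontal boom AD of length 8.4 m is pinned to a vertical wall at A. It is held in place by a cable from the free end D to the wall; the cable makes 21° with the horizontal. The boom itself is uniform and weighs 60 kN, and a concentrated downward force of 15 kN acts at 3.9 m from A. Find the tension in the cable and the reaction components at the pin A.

ΣM about A: T·sin21°·8.4 − 60·4.2 − 15·3.9 = 0 → T = 310.5/(8.4·0.358368) = 103.146 ≈ 103.1 kN.
ΣF_x = 0: A_x − T·cos21° = 0 → A_x = 103.146 × 0.93358 = 96.30 kN.
ΣF_y = 0: A_y + T·sin21° − 60 − 15 = 0 → A_y = 75 − 103.146 × 0.358368 = 38.04 kN.

T = 103.1 kN, A_x = 96.30 kN, A_y = 38.04 kN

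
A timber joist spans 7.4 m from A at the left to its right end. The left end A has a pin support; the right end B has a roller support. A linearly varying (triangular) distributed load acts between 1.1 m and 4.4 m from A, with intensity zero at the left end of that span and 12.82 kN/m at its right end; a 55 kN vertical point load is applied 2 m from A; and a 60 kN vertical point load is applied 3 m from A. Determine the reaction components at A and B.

Resultant of the triangular load: ½ × 12.82 × 3.3 = 21.153 kN, acting at 3.3 m from A (one-third of the span from the peak).
Taking moments about A: B_y·7.4 − (½·12.82·3.3)·3.3 − 55·2 − 60·3 = 0 → B_y = 359.8049/7.4 = 48.6223 ≈ 48.62 kN.
ΣF_y = 0: A_y + 48.6223 − ½·12.82·3.3 − 55 − 60 = 0 → A_y = 87.53 kN.
ΣF_x = 0: no horizontal applied forces, so A_x = 0.

A_x = 0, A_y = 87.53 kN, B_y = 48.62 kN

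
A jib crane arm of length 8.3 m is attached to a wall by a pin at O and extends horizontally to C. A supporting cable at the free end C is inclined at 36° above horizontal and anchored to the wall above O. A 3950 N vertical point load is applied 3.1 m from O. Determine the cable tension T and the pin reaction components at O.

T = 2510 N, O_x = 2031 N, O_y = 2475 N

ΣM about O: T·sin36°·8.3 − 3950·3.1 = 0 → T = 12245/(8.3·0.587785) = 2509.93 ≈ 2510 N.
ΣF_x = 0: O_x − T·cos36° = 0 → O_x = 2509.93 × 0.809017 = 2031 N.
ΣF_y = 0: O_y + T·sin36° − 3950 = 0 → O_y = 3950 − 2509.93 × 0.587785 = 2475 N.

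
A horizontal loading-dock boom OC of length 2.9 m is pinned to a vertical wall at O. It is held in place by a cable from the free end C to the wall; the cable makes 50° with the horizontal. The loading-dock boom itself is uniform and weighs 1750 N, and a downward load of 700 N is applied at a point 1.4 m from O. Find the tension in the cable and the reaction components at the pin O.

ΣM about O: T·sin50°·2.9 − 1750·1.45 − 700·1.4 = 0 → T = 3517.5/(2.9·0.766044) = 1583.37 ≈ 1583 N.
ΣF_x = 0: O_x − T·cos50° = 0 → O_x = 1583.37 × 0.642788 = 1018 N.
ΣF_y = 0: O_y + T·sin50° − 1750 − 700 = 0 → O_y = 2450 − 1583.37 × 0.766044 = 1237 N.

T = 1583 N, O_x = 1018 N, O_y = 1237 N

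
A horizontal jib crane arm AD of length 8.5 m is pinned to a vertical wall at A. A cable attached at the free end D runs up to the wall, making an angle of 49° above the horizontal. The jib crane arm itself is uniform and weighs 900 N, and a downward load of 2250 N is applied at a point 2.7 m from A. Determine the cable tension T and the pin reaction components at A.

ΣM about A: T·sin49°·8.5 − 900·4.25 − 2250·2.7 = 0 → T = 9900/(8.5·0.75471) = 1543.25 ≈ 1543 N.
ΣF_x = 0: A_x − T·cos49° = 0 → A_x = 1543.25 × 0.656059 = 1012 N.
ΣF_y = 0: A_y + T·sin49° − 900 − 2250 = 0 → A_y = 3150 − 1543.25 × 0.75471 = 1985 N.

T = 1543 N, A_x = 1012 N, A_y = 1985 N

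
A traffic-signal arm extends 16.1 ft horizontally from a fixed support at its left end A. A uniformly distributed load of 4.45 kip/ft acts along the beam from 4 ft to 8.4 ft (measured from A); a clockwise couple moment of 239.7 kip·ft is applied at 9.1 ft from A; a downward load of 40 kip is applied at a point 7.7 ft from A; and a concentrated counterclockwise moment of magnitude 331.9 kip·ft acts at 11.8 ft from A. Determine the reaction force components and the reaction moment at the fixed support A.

Resultant of the distributed load: 4.45 × 4.4 = 19.58 kip at 6.2 ft from A.
ΣF_x = 0: A_x = 0.
ΣF_y = 0: A_y − 4.45·4.4 − 40 = 0 → A_y = 59.58 kip.
ΣM about A: M_A − (4.45·4.4)·6.2 − 239.7 − 40·7.7 + 331.9 = 0 → M_A = 337.2 kip·ft.

A_x = 0, A_y = 59.58 kip, M_A = 337.2 kip·ft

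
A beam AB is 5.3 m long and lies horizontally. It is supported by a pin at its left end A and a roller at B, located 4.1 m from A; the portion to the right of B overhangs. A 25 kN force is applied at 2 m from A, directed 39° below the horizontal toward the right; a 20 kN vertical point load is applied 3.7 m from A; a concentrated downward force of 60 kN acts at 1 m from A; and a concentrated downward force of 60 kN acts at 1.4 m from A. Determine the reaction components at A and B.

Moments about A: B_y·4.1 − 25·sin39°·2 − 20·3.7 − 60·1 − 60·1.4 = 0 → B_y = 249.466/4.1 = 60.8454 ≈ 60.85 kN.
ΣF_y = 0: A_y + 60.8454 − 25·sin39° − 20 − 60 − 60 = 0 → A_y = 94.89 kN.
ΣF_x = 0: A_x + 25·cos39° = 0 → A_x = -19.43 kN.

A_x = -19.43 kN, A_y = 94.89 kN, B_y = 60.85 kN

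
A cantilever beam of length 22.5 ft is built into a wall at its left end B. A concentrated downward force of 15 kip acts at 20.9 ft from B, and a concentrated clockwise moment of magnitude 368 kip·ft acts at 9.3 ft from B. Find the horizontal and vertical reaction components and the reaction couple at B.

ΣF_x = 0: B_x = 0.
ΣF_y = 0: B_y − 15 = 0 → B_y = 15.00 kip.
ΣM about B: M_B − 15·20.9 − 368 = 0 → M_B = 681.5 kip·ft.

B_x = 0, B_y = 15.00 kip, M_B = 681.5 kip·ft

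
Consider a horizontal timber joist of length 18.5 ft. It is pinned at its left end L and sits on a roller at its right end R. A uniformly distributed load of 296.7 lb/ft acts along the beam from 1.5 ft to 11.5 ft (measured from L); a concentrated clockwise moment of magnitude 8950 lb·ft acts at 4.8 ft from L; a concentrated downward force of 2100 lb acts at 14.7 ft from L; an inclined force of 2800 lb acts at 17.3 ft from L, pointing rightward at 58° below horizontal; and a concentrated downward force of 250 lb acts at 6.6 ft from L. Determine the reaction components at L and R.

Resultant of the distributed load: 296.7 × 10 = 2967 lb at 6.5 ft from L.
Moments about L: R_y·18.5 − (296.7·10)·6.5 − 8950 − 2100·14.7 − 2800·sin58°·17.3 − 250·6.6 = 0 → R_y = 101835/18.5 = 5504.59 ≈ 5505 lb.
ΣF_y = 0: L_y + 5504.59 − 296.7·10 − 2100 − 2800·sin58° − 250 = 0 → L_y = 2187 lb.
ΣF_x = 0: L_x + 2800·cos58° = 0 → L_x = -1484 lb.

L_x = -1484 lb, L_y = 2187 lb, R_y = 5505 lb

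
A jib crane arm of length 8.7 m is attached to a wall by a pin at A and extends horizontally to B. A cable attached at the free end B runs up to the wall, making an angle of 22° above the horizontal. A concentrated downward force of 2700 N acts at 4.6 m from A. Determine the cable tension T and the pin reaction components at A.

T = 3811 N, A_x = 3533 N, A_y = 1272 N

ΣM about A: T·sin22°·8.7 − 2700·4.6 = 0 → T = 12420/(8.7·0.374607) = 3810.89 ≈ 3811 N.
ΣF_x = 0: A_x − T·cos22° = 0 → A_x = 3810.89 × 0.927184 = 3533 N.
ΣF_y = 0: A_y + T·sin22° − 2700 = 0 → A_y = 2700 − 3810.89 × 0.374607 = 1272 N.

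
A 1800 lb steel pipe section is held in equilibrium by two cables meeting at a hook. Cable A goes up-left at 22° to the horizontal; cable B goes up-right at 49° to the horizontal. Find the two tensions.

T_A = 1249 lb, T_B = 1765 lb

ΣF_x = 0: −T_A·cos22° + T_B·cos49° = 0 → T_B = 1.41326·T_A.
ΣF_y = 0: T_A·sin22° + T_B·sin49° = 1800.
Substitute: T_A·(0.374607 + 1.41326·0.75471) = 1800 → T_A = 1248.95 ≈ 1249 lb.
Then T_B = 1.41326 × 1248.95 = 1765 lb.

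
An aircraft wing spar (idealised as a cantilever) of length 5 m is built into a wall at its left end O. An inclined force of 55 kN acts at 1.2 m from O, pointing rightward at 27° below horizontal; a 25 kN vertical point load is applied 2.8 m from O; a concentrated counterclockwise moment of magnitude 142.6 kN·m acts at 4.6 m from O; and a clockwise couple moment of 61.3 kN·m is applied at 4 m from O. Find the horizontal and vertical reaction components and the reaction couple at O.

ΣF_x = 0: O_x + 55·cos27° = 0 → O_x = -49.01 kN.
ΣF_y = 0: O_y − 55·sin27° − 25 = 0 → O_y = 49.97 kN.
ΣM about O: M_O − 55·sin27°·1.2 − 25·2.8 + 142.6 − 61.3 = 0 → M_O = 18.66 kN·m.

O_x = -49.01 kN, O_y = 49.97 kN, M_O = 18.66 kN·m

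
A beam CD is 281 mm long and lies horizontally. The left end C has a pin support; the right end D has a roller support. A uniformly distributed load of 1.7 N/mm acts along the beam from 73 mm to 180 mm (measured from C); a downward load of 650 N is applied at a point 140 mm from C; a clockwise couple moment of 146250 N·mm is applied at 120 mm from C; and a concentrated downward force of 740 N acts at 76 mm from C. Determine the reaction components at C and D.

C_x = 0, C_y = 445.6 N, D_y = 1126 N

Resultant of the distributed load: 1.7 × 107 = 181.9 N at 126.5 mm from C.
Taking moments about C: D_y·281 − (1.7·107)·126.5 − 650·140 − 146250 − 740·76 = 0 → D_y = 316500.35/281 = 1126.34 ≈ 1126 N.
ΣF_y = 0: C_y + 1126.34 − 1.7·107 − 650 − 740 = 0 → C_y = 445.6 N.
ΣF_x = 0: no horizontal applied forces, so C_x = 0.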